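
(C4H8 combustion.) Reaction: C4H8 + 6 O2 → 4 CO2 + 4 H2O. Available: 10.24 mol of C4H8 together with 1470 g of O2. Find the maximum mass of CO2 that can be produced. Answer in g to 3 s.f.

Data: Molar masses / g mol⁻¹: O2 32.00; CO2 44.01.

1350 g

n(C4H8) = 10.24 mol
n(O2) = 1470 / 32.00 = 45.94 mol
n/ν → C4H8: 10.24, O2: 7.657; O2 is limiting.
n(CO2) = (4/6) × 45.94 = 30.63 mol
mass = 30.63 × 44.01 = 1348 g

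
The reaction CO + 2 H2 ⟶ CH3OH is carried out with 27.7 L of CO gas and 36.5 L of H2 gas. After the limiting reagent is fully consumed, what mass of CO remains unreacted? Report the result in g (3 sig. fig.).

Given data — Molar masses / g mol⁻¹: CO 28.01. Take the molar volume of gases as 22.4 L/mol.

n(CO) = 27.70 / 22.4 = 1.237 mol
n(H2) = 36.50 / 22.4 = 1.629 mol
n/ν for CO = 1.237/1 = 1.237
n/ν for H2 = 1.629/2 = 0.8145
Smallest n/ν is H2 → limiting reagent.
CO consumed = (1/2) × 1.629 = 0.8145 mol
CO remaining = 1.237 − 0.8145 = 0.4225 mol
mass = 0.4225 × 28.01 = 11.83 g

11.8 g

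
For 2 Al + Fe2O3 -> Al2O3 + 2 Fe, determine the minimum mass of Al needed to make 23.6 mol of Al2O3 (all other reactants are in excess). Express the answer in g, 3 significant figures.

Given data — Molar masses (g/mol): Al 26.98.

n(Al2O3) = 23.60 mol
n(Al) = (2/1) × 23.60 = 47.20 mol
mass = 47.20 × 26.98 = 1273 g

1270 g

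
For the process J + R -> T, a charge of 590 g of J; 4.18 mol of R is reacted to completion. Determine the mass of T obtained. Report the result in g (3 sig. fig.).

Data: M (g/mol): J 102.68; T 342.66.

1430 g

n(J) = 590.0 / 102.68 = 5.746 mol
n(R) = 4.180 mol
n/ν for J = 5.746/1 = 5.746
n/ν for R = 4.180/1 = 4.180
Smallest n/ν is R → limiting reagent.
n(T) = (1/1) × 4.180 = 4.180 mol
mass = 4.180 × 342.66 = 1432 g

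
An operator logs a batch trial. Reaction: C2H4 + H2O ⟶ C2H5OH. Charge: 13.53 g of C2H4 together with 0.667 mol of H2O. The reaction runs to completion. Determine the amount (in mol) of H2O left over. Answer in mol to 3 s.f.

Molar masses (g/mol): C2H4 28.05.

0.185 mol

n(C2H4) = 13.53 / 28.05 = 0.4824 mol
n(H2O) = 0.6670 mol
n/ν for C2H4 = 0.4824/1 = 0.4824
n/ν for H2O = 0.6670/1 = 0.6670
Smallest n/ν is C2H4 → limiting reagent.
H2O consumed = (1/1) × 0.4824 = 0.4824 mol
H2O remaining = 0.6670 − 0.4824 = 0.1846 mol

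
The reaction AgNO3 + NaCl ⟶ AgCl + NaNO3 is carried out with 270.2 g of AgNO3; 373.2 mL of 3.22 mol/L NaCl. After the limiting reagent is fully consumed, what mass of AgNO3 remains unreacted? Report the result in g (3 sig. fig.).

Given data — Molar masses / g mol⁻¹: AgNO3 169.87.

66.1 g

n(AgNO3) = 270.2 / 169.87 = 1.591 mol
n(NaCl) = 3.22 × 373.2/1000 = 1.202 mol
n/ν for AgNO3 = 1.591/1 = 1.591
n/ν for NaCl = 1.202/1 = 1.202
Smallest n/ν is NaCl → limiting reagent.
AgNO3 consumed = (1/1) × 1.202 = 1.202 mol
AgNO3 remaining = 1.591 − 1.202 = 0.3890 mol
mass = 0.3890 × 169.87 = 66.08 g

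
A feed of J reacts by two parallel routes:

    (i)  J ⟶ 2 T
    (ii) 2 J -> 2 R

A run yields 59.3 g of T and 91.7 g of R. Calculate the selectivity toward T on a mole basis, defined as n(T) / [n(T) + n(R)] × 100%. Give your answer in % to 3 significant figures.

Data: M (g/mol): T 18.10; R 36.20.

n(T) = 59.3 / 18.10 = 3.276 mol
n(R) = 91.7 / 36.20 = 2.533 mol
selectivity = 3.276/(3.276+2.533) × 100 = 56.40 %

56.4 %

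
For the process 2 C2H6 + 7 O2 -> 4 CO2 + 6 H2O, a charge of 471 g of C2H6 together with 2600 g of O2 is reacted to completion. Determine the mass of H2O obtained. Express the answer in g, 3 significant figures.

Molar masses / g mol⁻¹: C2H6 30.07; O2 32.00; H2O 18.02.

847 g

n(C2H6) = 471.0 / 30.07 = 15.66 mol
n(O2) = 2600 / 32.00 = 81.25 mol
n/ν for C2H6 = 15.66/2 = 7.830
n/ν for O2 = 81.25/7 = 11.61
Smallest n/ν is C2H6 → limiting reagent.
n(H2O) = (6/2) × 15.66 = 46.98 mol
mass = 46.98 × 18.02 = 846.6 g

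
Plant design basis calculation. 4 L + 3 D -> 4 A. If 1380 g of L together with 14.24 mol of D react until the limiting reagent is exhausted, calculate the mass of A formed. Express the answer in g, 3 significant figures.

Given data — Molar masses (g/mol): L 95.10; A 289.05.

4190 g

n(L) = 1380 / 95.10 = 14.51 mol
n(D) = 14.24 mol
n/ν for L = 14.51/4 = 3.628
n/ν for D = 14.24/3 = 4.747
Smallest n/ν is L → limiting reagent.
n(A) = (4/4) × 14.51 = 14.51 mol
mass = 14.51 × 289.05 = 4194 g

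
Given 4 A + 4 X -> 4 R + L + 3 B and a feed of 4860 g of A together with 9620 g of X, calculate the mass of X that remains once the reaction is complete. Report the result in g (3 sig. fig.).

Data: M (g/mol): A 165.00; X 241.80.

2500 g

n(A) = 4860 / 165.00 = 29.45 mol
n(X) = 9620 / 241.80 = 39.78 mol
n/ν for A = 29.45/4 = 7.363
n/ν for X = 39.78/4 = 9.945
Smallest n/ν is A → limiting reagent.
X consumed = (4/4) × 29.45 = 29.45 mol
X remaining = 39.78 − 29.45 = 10.33 mol
mass = 10.33 × 241.80 = 2498 g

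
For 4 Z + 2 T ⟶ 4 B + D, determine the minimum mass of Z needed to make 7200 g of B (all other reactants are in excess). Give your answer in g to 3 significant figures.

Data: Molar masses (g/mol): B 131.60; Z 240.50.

13200 g

n(B) = 7200 / 131.60 = 54.71 mol
n(Z) = (4/4) × 54.71 = 54.71 mol
mass = 54.71 × 240.50 = 13160 g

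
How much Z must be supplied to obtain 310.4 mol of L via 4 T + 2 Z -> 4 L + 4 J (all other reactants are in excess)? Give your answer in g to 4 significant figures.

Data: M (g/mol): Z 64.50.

10010 g

n(L) = 310.4 mol
n(Z) = (2/4) × 310.4 = 155.2 mol
mass = 155.2 × 64.50 = 10010 g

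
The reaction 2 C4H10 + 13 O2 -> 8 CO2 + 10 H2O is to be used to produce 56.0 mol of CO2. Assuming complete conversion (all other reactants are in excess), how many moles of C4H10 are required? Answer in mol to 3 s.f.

14.0 mol

n(CO2) = 56.00 mol
n(C4H10) = (2/8) × 56.00 = 14.00 mol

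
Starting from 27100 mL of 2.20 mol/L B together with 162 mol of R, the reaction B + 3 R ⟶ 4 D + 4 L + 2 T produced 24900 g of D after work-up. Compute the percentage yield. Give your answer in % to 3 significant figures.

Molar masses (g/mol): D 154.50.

74.6 %

n(B) = 2.20 × 27100/1000 = 59.62 mol
n(R) = 162.0 mol
n/ν for B = 59.62/1 = 59.62
n/ν for R = 162.0/3 = 54.00
Smallest n/ν is R → limiting reagent.
theoretical n(D) = (4/3) × 162.0 = 216.0 mol → 33370 g
% yield = 24900 / 33370 × 100 = 74.62 %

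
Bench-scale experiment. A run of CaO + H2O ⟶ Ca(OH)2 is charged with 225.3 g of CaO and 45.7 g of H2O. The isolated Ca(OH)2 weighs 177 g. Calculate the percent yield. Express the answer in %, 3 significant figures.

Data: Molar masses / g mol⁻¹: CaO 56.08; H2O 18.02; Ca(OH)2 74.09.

n(CaO) = 225.3 / 56.08 = 4.017 mol
n(H2O) = 45.70 / 18.02 = 2.536 mol
n/ν for CaO = 4.017/1 = 4.017
n/ν for H2O = 2.536/1 = 2.536
Smallest n/ν is H2O → limiting reagent.
theoretical n(Ca(OH)2) = (1/1) × 2.536 = 2.536 mol → 187.9 g
% yield = 177 / 187.9 × 100 = 94.20 %

94.2 %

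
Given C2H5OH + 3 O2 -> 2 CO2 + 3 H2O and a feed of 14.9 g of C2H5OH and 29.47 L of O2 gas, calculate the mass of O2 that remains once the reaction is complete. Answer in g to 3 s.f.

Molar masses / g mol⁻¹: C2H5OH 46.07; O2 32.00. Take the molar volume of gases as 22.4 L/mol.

11.1 g

n(C2H5OH) = 14.90 / 46.07 = 0.3234 mol
n(O2) = 29.47 / 22.4 = 1.316 mol
n/ν → C2H5OH: 0.3234, O2: 0.4387; C2H5OH is limiting.
O2 consumed = (3/1) × 0.3234 = 0.9702 mol
O2 remaining = 1.316 − 0.9702 = 0.3458 mol
mass = 0.3458 × 32.00 = 11.07 g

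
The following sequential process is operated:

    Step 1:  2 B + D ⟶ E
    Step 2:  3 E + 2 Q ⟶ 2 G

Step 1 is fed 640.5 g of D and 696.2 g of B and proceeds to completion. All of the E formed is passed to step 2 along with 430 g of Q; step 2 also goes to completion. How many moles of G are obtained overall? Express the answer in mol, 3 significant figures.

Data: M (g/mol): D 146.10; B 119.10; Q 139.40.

Step 1:
n(D) = 640.5 / 146.10 = 4.384 mol
n(B) = 696.2 / 119.10 = 5.846 mol
n/ν for D = 4.384/1 = 4.384
n/ν for B = 5.846/2 = 2.923
Smallest n/ν is B → limiting reagent.
n(E) produced = (1/2) × 5.846 = 2.923 mol
Step 2:
n(E) available = 2.923 mol
n(Q) = 430.0 / 139.40 = 3.085 mol
n/ν for E = 2.923/3 = 0.9743
n/ν for Q = 3.085/2 = 1.543
Smallest n/ν is E → limiting reagent.
n(G) = (2/3) × 2.923 = 1.949 mol

1.95 mol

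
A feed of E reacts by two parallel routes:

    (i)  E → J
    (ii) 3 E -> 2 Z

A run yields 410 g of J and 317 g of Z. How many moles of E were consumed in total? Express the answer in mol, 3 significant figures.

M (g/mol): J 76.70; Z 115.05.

9.48 mol

n(J) = 410 / 76.70 = 5.346 mol
n(Z) = 317 / 115.05 = 2.755 mol
n(E) via (i) = (1/1)×5.346 = 5.346 mol
n(E) via (ii) = (3/2)×2.755 = 4.133 mol
total n(E) = 5.346 + 4.133 = 9.479 mol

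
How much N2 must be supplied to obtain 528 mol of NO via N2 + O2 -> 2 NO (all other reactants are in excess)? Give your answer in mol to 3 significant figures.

n(NO) = 528.0 mol
n(N2) = (1/2) × 528.0 = 264.0 mol

264 mol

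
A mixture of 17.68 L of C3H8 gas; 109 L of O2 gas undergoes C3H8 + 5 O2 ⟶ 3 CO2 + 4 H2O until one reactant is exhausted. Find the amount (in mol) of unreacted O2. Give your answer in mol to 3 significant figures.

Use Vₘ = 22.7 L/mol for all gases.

0.907 mol

n(C3H8) = 17.68 / 22.7 = 0.7789 mol
n(O2) = 109.0 / 22.7 = 4.802 mol
n/ν → C3H8: 0.7789, O2: 0.9604; C3H8 is limiting.
O2 consumed = (5/1) × 0.7789 = 3.895 mol
O2 remaining = 4.802 − 3.895 = 0.9070 mol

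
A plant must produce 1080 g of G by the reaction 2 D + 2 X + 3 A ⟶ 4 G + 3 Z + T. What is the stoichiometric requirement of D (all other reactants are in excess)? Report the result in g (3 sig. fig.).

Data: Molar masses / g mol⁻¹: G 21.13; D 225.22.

n(G) = 1080 / 21.13 = 51.11 mol
n(D) = (2/4) × 51.11 = 25.56 mol
mass = 25.56 × 225.22 = 5757 g

5760 g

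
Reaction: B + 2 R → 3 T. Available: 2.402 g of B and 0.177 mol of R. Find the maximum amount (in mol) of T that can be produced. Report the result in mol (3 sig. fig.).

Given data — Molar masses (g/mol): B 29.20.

n(B) = 2.402 / 29.20 = 0.08226 mol
n(R) = 0.1770 mol
n/ν for B = 0.08226/1 = 0.08226
n/ν for R = 0.1770/2 = 0.08850
Smallest n/ν is B → limiting reagent.
n(T) = (3/1) × 0.08226 = 0.2468 mol

0.247 mol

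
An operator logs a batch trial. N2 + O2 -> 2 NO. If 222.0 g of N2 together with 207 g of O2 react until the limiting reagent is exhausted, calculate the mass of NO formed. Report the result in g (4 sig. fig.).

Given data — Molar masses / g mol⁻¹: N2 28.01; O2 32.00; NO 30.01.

388.3 g

n(N2) = 222.0 / 28.01 = 7.926 mol
n(O2) = 207.0 / 32.00 = 6.469 mol
n/ν for N2 = 7.926/1 = 7.926
n/ν for O2 = 6.469/1 = 6.469
Smallest n/ν is O2 → limiting reagent.
n(NO) = (2/1) × 6.469 = 12.94 mol
mass = 12.94 × 30.01 = 388.3 g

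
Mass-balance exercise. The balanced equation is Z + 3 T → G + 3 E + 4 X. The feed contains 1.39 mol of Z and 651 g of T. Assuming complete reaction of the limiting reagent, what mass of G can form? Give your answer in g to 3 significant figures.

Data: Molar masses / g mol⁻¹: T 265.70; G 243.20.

n(Z) = 1.390 mol
n(T) = 651.0 / 265.70 = 2.450 mol
n/ν → Z: 1.390, T: 0.8167; T is limiting.
n(G) = (1/3) × 2.450 = 0.8167 mol
mass = 0.8167 × 243.20 = 198.6 g

199 g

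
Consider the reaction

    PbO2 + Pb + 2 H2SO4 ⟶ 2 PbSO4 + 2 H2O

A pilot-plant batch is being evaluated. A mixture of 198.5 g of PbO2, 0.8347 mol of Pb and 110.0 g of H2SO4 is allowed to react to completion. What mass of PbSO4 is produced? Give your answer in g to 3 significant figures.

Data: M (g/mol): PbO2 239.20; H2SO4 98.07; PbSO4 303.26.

340 g

n(PbO2) = 198.5 / 239.20 = 0.8298 mol
n(Pb) = 0.8347 mol
n(H2SO4) = 110.0 / 98.07 = 1.122 mol
n/ν for PbO2 = 0.8298/1 = 0.8298
n/ν for Pb = 0.8347/1 = 0.8347
n/ν for H2SO4 = 1.122/2 = 0.5610
Smallest n/ν is H2SO4 → limiting reagent.
n(PbSO4) = (2/2) × 1.122 = 1.122 mol
mass = 1.122 × 303.26 = 340.3 g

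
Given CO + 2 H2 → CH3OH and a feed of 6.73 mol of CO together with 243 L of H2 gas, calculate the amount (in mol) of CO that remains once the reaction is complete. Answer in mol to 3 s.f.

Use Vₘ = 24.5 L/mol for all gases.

1.77 mol

n(CO) = 6.730 mol
n(H2) = 243.0 / 24.5 = 9.918 mol
n/ν for CO = 6.730/1 = 6.730
n/ν for H2 = 9.918/2 = 4.959
Smallest n/ν is H2 → limiting reagent.
CO consumed = (1/2) × 9.918 = 4.959 mol
CO remaining = 6.730 − 4.959 = 1.771 mol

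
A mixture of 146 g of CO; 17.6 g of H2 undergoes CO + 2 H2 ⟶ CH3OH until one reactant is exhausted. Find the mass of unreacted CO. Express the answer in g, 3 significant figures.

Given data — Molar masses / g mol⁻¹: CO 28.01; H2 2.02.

n(CO) = 146.0 / 28.01 = 5.212 mol
n(H2) = 17.60 / 2.02 = 8.713 mol
n/ν → CO: 5.212, H2: 4.357; H2 is limiting.
CO consumed = (1/2) × 8.713 = 4.357 mol
CO remaining = 5.212 − 4.357 = 0.8550 mol
mass = 0.8550 × 28.01 = 23.95 g

24.0 g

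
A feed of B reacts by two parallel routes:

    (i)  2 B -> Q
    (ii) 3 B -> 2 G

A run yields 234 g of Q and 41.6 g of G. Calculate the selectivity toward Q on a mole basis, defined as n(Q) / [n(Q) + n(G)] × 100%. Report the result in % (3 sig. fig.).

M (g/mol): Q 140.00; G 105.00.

80.8 %

n(Q) = 234 / 140.00 = 1.671 mol
n(G) = 41.6 / 105.00 = 0.3962 mol
selectivity = 1.671/(1.671+0.3962) × 100 = 80.83 %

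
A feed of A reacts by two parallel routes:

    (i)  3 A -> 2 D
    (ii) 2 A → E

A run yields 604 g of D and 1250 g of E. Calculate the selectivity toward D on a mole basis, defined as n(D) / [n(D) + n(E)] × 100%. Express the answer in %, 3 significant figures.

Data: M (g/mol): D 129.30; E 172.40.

39.2 %

n(D) = 604 / 129.30 = 4.671 mol
n(E) = 1250 / 172.40 = 7.251 mol
selectivity = 4.671/(4.671+7.251) × 100 = 39.18 %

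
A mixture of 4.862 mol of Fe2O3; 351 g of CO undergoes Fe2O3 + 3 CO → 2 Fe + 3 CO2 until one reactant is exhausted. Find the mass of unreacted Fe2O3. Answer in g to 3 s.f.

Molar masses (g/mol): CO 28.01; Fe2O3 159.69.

n(Fe2O3) = 4.862 mol
n(CO) = 351.0 / 28.01 = 12.53 mol
n/ν for Fe2O3 = 4.862/1 = 4.862
n/ν for CO = 12.53/3 = 4.177
Smallest n/ν is CO → limiting reagent.
Fe2O3 consumed = (1/3) × 12.53 = 4.177 mol
Fe2O3 remaining = 4.862 − 4.177 = 0.6850 mol
mass = 0.6850 × 159.69 = 109.4 g

109 g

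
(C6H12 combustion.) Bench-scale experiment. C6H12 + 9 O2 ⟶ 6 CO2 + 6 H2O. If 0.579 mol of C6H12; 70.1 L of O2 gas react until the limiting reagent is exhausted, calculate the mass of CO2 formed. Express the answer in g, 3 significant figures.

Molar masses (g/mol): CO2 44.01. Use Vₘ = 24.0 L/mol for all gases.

85.7 g

n(C6H12) = 0.5790 mol
n(O2) = 70.10 / 24.0 = 2.921 mol
n/ν for C6H12 = 0.5790/1 = 0.5790
n/ν for O2 = 2.921/9 = 0.3246
Smallest n/ν is O2 → limiting reagent.
n(CO2) = (6/9) × 2.921 = 1.947 mol
mass = 1.947 × 44.01 = 85.69 g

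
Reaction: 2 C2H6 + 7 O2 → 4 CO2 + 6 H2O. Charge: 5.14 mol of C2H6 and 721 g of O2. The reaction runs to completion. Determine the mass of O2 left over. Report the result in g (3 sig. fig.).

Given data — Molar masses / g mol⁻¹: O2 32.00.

n(C2H6) = 5.140 mol
n(O2) = 721.0 / 32.00 = 22.53 mol
n/ν for C2H6 = 5.140/2 = 2.570
n/ν for O2 = 22.53/7 = 3.219
Smallest n/ν is C2H6 → limiting reagent.
O2 consumed = (7/2) × 5.140 = 17.99 mol
O2 remaining = 22.53 − 17.99 = 4.540 mol
mass = 4.540 × 32.00 = 145.3 g

145 g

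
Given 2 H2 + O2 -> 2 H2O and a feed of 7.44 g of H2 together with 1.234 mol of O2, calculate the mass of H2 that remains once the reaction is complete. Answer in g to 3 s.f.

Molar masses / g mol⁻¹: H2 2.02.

n(H2) = 7.440 / 2.02 = 3.683 mol
n(O2) = 1.234 mol
n/ν for H2 = 3.683/2 = 1.842
n/ν for O2 = 1.234/1 = 1.234
Smallest n/ν is O2 → limiting reagent.
H2 consumed = (2/1) × 1.234 = 2.468 mol
H2 remaining = 3.683 − 2.468 = 1.215 mol
mass = 1.215 × 2.02 = 2.454 g

2.45 g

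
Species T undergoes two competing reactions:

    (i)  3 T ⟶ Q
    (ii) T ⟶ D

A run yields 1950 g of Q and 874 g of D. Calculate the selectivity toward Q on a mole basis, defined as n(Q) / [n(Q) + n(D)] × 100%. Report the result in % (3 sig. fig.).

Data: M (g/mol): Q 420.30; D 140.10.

42.7 %

n(Q) = 1950 / 420.30 = 4.640 mol
n(D) = 874 / 140.10 = 6.238 mol
selectivity = 4.640/(4.640+6.238) × 100 = 42.65 %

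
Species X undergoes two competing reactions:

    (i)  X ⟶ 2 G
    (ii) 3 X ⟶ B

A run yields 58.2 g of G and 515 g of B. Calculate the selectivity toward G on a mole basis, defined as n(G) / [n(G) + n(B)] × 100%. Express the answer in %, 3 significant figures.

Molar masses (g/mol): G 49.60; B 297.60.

40.4 %

n(G) = 58.2 / 49.60 = 1.173 mol
n(B) = 515 / 297.60 = 1.731 mol
selectivity = 1.173/(1.173+1.731) × 100 = 40.39 %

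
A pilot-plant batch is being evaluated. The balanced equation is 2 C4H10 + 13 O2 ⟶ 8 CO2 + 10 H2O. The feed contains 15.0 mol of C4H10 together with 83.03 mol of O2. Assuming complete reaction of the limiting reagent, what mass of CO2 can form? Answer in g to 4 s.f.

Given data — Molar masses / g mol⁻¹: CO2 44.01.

2249 g

n(C4H10) = 15.00 mol
n(O2) = 83.03 mol
n/ν → C4H10: 7.500, O2: 6.387; O2 is limiting.
n(CO2) = (8/13) × 83.03 = 51.10 mol
mass = 51.10 × 44.01 = 2249 g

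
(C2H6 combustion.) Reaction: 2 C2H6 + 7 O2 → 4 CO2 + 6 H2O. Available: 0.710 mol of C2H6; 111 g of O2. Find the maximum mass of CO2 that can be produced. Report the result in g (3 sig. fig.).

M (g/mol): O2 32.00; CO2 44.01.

n(C2H6) = 0.7100 mol
n(O2) = 111.0 / 32.00 = 3.469 mol
n/ν → C2H6: 0.3550, O2: 0.4956; C2H6 is limiting.
n(CO2) = (4/2) × 0.7100 = 1.420 mol
mass = 1.420 × 44.01 = 62.49 g

62.5 g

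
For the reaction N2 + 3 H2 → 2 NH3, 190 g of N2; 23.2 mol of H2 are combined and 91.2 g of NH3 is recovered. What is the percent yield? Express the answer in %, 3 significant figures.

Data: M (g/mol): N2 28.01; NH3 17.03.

39.5 %

n(N2) = 190.0 / 28.01 = 6.783 mol
n(H2) = 23.20 mol
n/ν → N2: 6.783, H2: 7.733; N2 is limiting.
theoretical n(NH3) = (2/1) × 6.783 = 13.57 mol → 231.1 g
% yield = 91.2 / 231.1 × 100 = 39.46 %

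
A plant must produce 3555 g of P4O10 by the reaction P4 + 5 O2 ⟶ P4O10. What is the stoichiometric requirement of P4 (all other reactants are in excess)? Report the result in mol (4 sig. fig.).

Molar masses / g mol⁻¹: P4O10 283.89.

n(P4O10) = 3555 / 283.89 = 12.52 mol
n(P4) = (1/1) × 12.52 = 12.52 mol

12.52 mol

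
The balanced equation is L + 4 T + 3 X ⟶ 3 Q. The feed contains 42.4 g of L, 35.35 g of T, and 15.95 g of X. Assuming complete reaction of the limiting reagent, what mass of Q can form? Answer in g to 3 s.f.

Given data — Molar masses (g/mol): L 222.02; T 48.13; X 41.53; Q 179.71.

69.0 g

n(L) = 42.40 / 222.02 = 0.1910 mol
n(T) = 35.35 / 48.13 = 0.7345 mol
n(X) = 15.95 / 41.53 = 0.3841 mol
n/ν → L: 0.1910, T: 0.1836, X: 0.1280; X is limiting.
n(Q) = (3/3) × 0.3841 = 0.3841 mol
mass = 0.3841 × 179.71 = 69.03 g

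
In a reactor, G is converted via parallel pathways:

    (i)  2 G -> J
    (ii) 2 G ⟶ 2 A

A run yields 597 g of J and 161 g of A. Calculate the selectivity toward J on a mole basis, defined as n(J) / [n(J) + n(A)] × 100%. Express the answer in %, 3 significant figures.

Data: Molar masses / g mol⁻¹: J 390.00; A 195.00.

n(J) = 597 / 390.00 = 1.531 mol
n(A) = 161 / 195.00 = 0.8256 mol
selectivity = 1.531/(1.531+0.8256) × 100 = 64.97 %

65.0 %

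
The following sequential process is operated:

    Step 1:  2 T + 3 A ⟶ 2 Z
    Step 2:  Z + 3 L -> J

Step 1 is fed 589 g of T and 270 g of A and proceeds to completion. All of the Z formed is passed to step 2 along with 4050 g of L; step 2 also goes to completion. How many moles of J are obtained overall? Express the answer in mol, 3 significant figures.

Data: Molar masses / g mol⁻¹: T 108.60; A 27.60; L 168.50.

Step 1:
n(T) = 589.0 / 108.60 = 5.424 mol
n(A) = 270.0 / 27.60 = 9.783 mol
n/ν for T = 5.424/2 = 2.712
n/ν for A = 9.783/3 = 3.261
Smallest n/ν is T → limiting reagent.
n(Z) produced = (2/2) × 5.424 = 5.424 mol
Step 2:
n(Z) available = 5.424 mol
n(L) = 4050 / 168.50 = 24.04 mol
n/ν for Z = 5.424/1 = 5.424
n/ν for L = 24.04/3 = 8.013
Smallest n/ν is Z → limiting reagent.
n(J) = (1/1) × 5.424 = 5.424 mol

5.42 mol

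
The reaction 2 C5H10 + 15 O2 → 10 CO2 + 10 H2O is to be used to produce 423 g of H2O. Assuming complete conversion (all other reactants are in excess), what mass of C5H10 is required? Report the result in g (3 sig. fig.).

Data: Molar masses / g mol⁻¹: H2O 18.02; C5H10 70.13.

329 g

n(H2O) = 423 / 18.02 = 23.47 mol
n(C5H10) = (2/10) × 23.47 = 4.694 mol
mass = 4.694 × 70.13 = 329.2 g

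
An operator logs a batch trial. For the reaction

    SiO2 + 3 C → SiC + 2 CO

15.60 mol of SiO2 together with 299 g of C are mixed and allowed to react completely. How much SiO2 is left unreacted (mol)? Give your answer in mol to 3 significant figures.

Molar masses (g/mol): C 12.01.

7.30 mol

n(SiO2) = 15.60 mol
n(C) = 299.0 / 12.01 = 24.90 mol
n/ν for SiO2 = 15.60/1 = 15.60
n/ν for C = 24.90/3 = 8.300
Smallest n/ν is C → limiting reagent.
SiO2 consumed = (1/3) × 24.90 = 8.300 mol
SiO2 remaining = 15.60 − 8.300 = 7.300 mol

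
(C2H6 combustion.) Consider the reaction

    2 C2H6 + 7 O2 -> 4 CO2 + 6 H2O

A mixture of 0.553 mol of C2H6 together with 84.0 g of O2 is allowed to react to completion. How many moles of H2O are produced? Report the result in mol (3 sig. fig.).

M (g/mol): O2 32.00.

1.66 mol

n(C2H6) = 0.5530 mol
n(O2) = 84.00 / 32.00 = 2.625 mol
n/ν → C2H6: 0.2765, O2: 0.3750; C2H6 is limiting.
n(H2O) = (6/2) × 0.5530 = 1.659 mol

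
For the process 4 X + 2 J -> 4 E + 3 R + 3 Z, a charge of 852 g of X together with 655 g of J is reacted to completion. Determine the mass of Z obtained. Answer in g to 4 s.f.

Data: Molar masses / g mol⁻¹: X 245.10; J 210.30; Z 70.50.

183.8 g

n(X) = 852.0 / 245.10 = 3.476 mol
n(J) = 655.0 / 210.30 = 3.115 mol
n/ν for X = 3.476/4 = 0.8690
n/ν for J = 3.115/2 = 1.558
Smallest n/ν is X → limiting reagent.
n(Z) = (3/4) × 3.476 = 2.607 mol
mass = 2.607 × 70.50 = 183.8 g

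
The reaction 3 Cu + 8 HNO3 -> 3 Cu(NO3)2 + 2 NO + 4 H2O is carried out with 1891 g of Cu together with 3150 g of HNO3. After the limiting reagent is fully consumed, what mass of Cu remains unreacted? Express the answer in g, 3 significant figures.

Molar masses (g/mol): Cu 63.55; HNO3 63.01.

700 g

n(Cu) = 1891 / 63.55 = 29.76 mol
n(HNO3) = 3150 / 63.01 = 49.99 mol
n/ν for Cu = 29.76/3 = 9.920
n/ν for HNO3 = 49.99/8 = 6.249
Smallest n/ν is HNO3 → limiting reagent.
Cu consumed = (3/8) × 49.99 = 18.75 mol
Cu remaining = 29.76 − 18.75 = 11.01 mol
mass = 11.01 × 63.55 = 699.7 g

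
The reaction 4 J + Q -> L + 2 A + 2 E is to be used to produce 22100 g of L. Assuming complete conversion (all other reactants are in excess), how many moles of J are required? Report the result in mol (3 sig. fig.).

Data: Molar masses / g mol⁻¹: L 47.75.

n(L) = 22100 / 47.75 = 462.8 mol
n(J) = (4/1) × 462.8 = 1851 mol

1850 mol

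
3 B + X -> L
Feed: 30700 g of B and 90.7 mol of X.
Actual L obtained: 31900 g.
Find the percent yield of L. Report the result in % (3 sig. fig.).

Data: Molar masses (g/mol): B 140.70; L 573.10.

n(B) = 30700 / 140.70 = 218.2 mol
n(X) = 90.70 mol
n/ν → B: 72.73, X: 90.70; B is limiting.
theoretical n(L) = (1/3) × 218.2 = 72.73 mol → 41680 g
% yield = 31900 / 41680 × 100 = 76.54 %

76.5 %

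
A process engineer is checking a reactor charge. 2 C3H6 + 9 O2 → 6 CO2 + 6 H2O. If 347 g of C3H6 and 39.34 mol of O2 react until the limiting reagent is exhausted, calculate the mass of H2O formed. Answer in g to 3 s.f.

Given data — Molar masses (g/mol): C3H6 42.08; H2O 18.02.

446 g

n(C3H6) = 347.0 / 42.08 = 8.246 mol
n(O2) = 39.34 mol
n/ν for C3H6 = 8.246/2 = 4.123
n/ν for O2 = 39.34/9 = 4.371
Smallest n/ν is C3H6 → limiting reagent.
n(H2O) = (6/2) × 8.246 = 24.74 mol
mass = 24.74 × 18.02 = 445.8 g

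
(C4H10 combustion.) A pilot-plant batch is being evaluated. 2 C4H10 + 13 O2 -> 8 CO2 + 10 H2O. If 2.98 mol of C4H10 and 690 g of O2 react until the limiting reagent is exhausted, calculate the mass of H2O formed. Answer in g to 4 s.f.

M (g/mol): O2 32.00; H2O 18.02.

n(C4H10) = 2.980 mol
n(O2) = 690.0 / 32.00 = 21.56 mol
n/ν → C4H10: 1.490, O2: 1.658; C4H10 is limiting.
n(H2O) = (10/2) × 2.980 = 14.90 mol
mass = 14.90 × 18.02 = 268.5 g

268.5 g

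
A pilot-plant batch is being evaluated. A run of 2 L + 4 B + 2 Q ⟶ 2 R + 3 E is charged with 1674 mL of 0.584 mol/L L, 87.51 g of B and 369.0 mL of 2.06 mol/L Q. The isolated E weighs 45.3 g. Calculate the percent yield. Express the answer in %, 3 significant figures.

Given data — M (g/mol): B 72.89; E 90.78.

55.4 %

n(L) = 0.584 × 1674/1000 = 0.9776 mol
n(B) = 87.51 / 72.89 = 1.201 mol
n(Q) = 2.06 × 369.0/1000 = 0.7601 mol
n/ν for L = 0.9776/2 = 0.4888
n/ν for B = 1.201/4 = 0.3003
n/ν for Q = 0.7601/2 = 0.3801
Smallest n/ν is B → limiting reagent.
theoretical n(E) = (3/4) × 1.201 = 0.9008 mol → 81.77 g
% yield = 45.3 / 81.77 × 100 = 55.40 %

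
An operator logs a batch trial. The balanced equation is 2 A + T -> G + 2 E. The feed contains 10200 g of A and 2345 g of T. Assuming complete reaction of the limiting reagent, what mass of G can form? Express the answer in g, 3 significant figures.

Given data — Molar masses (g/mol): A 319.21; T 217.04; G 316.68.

3420 g

n(A) = 10200 / 319.21 = 31.95 mol
n(T) = 2345 / 217.04 = 10.80 mol
n/ν for A = 31.95/2 = 15.98
n/ν for T = 10.80/1 = 10.80
Smallest n/ν is T → limiting reagent.
n(G) = (1/1) × 10.80 = 10.80 mol
mass = 10.80 × 316.68 = 3420 g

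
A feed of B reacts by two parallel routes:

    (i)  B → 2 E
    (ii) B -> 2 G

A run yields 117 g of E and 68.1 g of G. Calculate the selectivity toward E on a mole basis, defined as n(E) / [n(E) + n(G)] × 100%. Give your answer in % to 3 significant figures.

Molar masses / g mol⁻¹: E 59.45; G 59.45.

n(E) = 117 / 59.45 = 1.968 mol
n(G) = 68.1 / 59.45 = 1.146 mol
selectivity = 1.968/(1.968+1.146) × 100 = 63.20 %

63.2 %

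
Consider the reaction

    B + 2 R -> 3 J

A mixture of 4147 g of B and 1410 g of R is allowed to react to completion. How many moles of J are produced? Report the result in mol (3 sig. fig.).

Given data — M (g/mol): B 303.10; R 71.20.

29.7 mol

n(B) = 4147 / 303.10 = 13.68 mol
n(R) = 1410 / 71.20 = 19.80 mol
n/ν for B = 13.68/1 = 13.68
n/ν for R = 19.80/2 = 9.900
Smallest n/ν is R → limiting reagent.
n(J) = (3/2) × 19.80 = 29.70 mol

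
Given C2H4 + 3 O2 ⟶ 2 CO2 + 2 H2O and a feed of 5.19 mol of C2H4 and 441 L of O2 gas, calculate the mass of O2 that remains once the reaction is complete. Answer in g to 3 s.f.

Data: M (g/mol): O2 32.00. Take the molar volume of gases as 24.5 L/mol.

n(C2H4) = 5.190 mol
n(O2) = 441.0 / 24.5 = 18.00 mol
n/ν → C2H4: 5.190, O2: 6.000; C2H4 is limiting.
O2 consumed = (3/1) × 5.190 = 15.57 mol
O2 remaining = 18.00 − 15.57 = 2.430 mol
mass = 2.430 × 32.00 = 77.76 g

77.8 g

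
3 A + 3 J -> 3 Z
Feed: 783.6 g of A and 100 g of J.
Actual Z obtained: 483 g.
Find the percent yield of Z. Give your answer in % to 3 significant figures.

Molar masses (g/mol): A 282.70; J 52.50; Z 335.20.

n(A) = 783.6 / 282.70 = 2.772 mol
n(J) = 100.0 / 52.50 = 1.905 mol
n/ν → A: 0.9240, J: 0.6350; J is limiting.
theoretical n(Z) = (3/3) × 1.905 = 1.905 mol → 638.6 g
% yield = 483 / 638.6 × 100 = 75.63 %

75.6 %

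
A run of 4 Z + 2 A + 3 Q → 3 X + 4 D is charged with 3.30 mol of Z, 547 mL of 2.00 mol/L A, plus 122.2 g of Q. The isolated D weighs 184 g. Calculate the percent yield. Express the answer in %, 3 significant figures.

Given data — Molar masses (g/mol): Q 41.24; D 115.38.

n(Z) = 3.300 mol
n(A) = 2.00 × 547.0/1000 = 1.094 mol
n(Q) = 122.2 / 41.24 = 2.963 mol
n/ν → Z: 0.8250, A: 0.5470, Q: 0.9877; A is limiting.
theoretical n(D) = (4/2) × 1.094 = 2.188 mol → 252.5 g
% yield = 184 / 252.5 × 100 = 72.87 %

72.9 %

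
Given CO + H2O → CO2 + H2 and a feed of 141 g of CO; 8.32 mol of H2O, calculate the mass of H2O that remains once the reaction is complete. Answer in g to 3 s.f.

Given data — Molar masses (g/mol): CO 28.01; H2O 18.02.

n(CO) = 141.0 / 28.01 = 5.034 mol
n(H2O) = 8.320 mol
n/ν → CO: 5.034, H2O: 8.320; CO is limiting.
H2O consumed = (1/1) × 5.034 = 5.034 mol
H2O remaining = 8.320 − 5.034 = 3.286 mol
mass = 3.286 × 18.02 = 59.21 g

59.2 g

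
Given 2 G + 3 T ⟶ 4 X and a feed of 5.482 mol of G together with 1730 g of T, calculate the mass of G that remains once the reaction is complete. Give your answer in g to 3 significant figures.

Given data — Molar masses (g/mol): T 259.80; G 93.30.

97.3 g

n(G) = 5.482 mol
n(T) = 1730 / 259.80 = 6.659 mol
n/ν → G: 2.741, T: 2.220; T is limiting.
G consumed = (2/3) × 6.659 = 4.439 mol
G remaining = 5.482 − 4.439 = 1.043 mol
mass = 1.043 × 93.30 = 97.31 g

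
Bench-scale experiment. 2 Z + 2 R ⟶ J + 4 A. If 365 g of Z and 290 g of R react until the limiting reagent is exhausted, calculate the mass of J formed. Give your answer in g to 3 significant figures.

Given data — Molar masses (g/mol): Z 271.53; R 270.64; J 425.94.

228 g

n(Z) = 365.0 / 271.53 = 1.344 mol
n(R) = 290.0 / 270.64 = 1.072 mol
n/ν for Z = 1.344/2 = 0.6720
n/ν for R = 1.072/2 = 0.5360
Smallest n/ν is R → limiting reagent.
n(J) = (1/2) × 1.072 = 0.5360 mol
mass = 0.5360 × 425.94 = 228.3 g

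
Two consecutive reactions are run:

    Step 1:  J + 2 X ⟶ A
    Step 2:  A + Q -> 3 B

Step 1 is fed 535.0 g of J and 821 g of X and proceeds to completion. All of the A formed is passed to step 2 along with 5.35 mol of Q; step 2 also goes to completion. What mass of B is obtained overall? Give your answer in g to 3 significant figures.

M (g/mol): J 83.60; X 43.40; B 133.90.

2150 g

Step 1:
n(J) = 535.0 / 83.60 = 6.400 mol
n(X) = 821.0 / 43.40 = 18.92 mol
n/ν for J = 6.400/1 = 6.400
n/ν for X = 18.92/2 = 9.460
Smallest n/ν is J → limiting reagent.
n(A) produced = (1/1) × 6.400 = 6.400 mol
Step 2:
n(A) available = 6.400 mol
n(Q) = 5.350 mol
n/ν for A = 6.400/1 = 6.400
n/ν for Q = 5.350/1 = 5.350
Smallest n/ν is Q → limiting reagent.
n(B) = (3/1) × 5.350 = 16.05 mol
mass = 16.05 × 133.90 = 2149 g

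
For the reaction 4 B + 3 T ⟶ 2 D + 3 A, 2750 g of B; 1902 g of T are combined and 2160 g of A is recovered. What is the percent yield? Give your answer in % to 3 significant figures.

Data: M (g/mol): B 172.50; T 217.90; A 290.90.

n(B) = 2750 / 172.50 = 15.94 mol
n(T) = 1902 / 217.90 = 8.729 mol
n/ν → B: 3.985, T: 2.910; T is limiting.
theoretical n(A) = (3/3) × 8.729 = 8.729 mol → 2539 g
% yield = 2160 / 2539 × 100 = 85.07 %

85.1 %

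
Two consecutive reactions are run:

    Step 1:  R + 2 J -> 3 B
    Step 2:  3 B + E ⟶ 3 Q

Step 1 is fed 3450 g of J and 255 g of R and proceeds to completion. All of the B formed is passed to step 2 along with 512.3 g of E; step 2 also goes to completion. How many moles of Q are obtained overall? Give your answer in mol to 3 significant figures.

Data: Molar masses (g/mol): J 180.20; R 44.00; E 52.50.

Step 1:
n(J) = 3450 / 180.20 = 19.15 mol
n(R) = 255.0 / 44.00 = 5.795 mol
n/ν for J = 19.15/2 = 9.575
n/ν for R = 5.795/1 = 5.795
Smallest n/ν is R → limiting reagent.
n(B) produced = (3/1) × 5.795 = 17.39 mol
Step 2:
n(B) available = 17.39 mol
n(E) = 512.3 / 52.50 = 9.758 mol
n/ν for B = 17.39/3 = 5.797
n/ν for E = 9.758/1 = 9.758
Smallest n/ν is B → limiting reagent.
n(Q) = (3/3) × 17.39 = 17.39 mol

17.4 mol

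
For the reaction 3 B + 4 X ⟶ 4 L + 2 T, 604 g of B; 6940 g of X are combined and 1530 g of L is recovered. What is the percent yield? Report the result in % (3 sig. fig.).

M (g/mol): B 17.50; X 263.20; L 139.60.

n(B) = 604.0 / 17.50 = 34.51 mol
n(X) = 6940 / 263.20 = 26.37 mol
n/ν for B = 34.51/3 = 11.50
n/ν for X = 26.37/4 = 6.593
Smallest n/ν is X → limiting reagent.
theoretical n(L) = (4/4) × 26.37 = 26.37 mol → 3681 g
% yield = 1530 / 3681 × 100 = 41.56 %

41.6 %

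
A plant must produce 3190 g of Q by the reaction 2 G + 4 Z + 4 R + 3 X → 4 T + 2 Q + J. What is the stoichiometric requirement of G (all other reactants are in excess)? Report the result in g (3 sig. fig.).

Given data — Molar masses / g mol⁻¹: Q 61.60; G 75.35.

3900 g

n(Q) = 3190 / 61.60 = 51.79 mol
n(G) = (2/2) × 51.79 = 51.79 mol
mass = 51.79 × 75.35 = 3902 g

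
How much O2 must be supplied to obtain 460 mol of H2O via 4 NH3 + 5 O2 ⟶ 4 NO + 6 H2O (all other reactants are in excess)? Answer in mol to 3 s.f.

n(H2O) = 460.0 mol
n(O2) = (5/6) × 460.0 = 383.3 mol

383 mol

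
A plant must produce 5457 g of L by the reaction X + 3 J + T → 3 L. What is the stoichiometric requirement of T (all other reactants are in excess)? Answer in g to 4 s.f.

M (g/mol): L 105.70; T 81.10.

1396 g

n(L) = 5457 / 105.70 = 51.63 mol
n(T) = (1/3) × 51.63 = 17.21 mol
mass = 17.21 × 81.10 = 1396 g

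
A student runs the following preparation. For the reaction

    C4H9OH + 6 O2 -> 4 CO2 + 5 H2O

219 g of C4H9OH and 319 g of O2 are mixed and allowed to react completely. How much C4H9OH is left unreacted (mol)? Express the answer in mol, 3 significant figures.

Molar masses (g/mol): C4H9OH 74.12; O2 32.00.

1.29 mol

n(C4H9OH) = 219.0 / 74.12 = 2.955 mol
n(O2) = 319.0 / 32.00 = 9.969 mol
n/ν for C4H9OH = 2.955/1 = 2.955
n/ν for O2 = 9.969/6 = 1.662
Smallest n/ν is O2 → limiting reagent.
C4H9OH consumed = (1/6) × 9.969 = 1.662 mol
C4H9OH remaining = 2.955 − 1.662 = 1.293 mol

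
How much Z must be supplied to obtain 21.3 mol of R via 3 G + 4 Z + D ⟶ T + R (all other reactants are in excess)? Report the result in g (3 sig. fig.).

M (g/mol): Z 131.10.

11200 g

n(R) = 21.30 mol
n(Z) = (4/1) × 21.30 = 85.20 mol
mass = 85.20 × 131.10 = 11170 g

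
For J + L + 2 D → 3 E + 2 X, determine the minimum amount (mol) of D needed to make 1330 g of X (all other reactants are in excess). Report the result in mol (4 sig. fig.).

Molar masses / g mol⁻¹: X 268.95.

4.945 mol

n(X) = 1330 / 268.95 = 4.945 mol
n(D) = (2/2) × 4.945 = 4.945 mol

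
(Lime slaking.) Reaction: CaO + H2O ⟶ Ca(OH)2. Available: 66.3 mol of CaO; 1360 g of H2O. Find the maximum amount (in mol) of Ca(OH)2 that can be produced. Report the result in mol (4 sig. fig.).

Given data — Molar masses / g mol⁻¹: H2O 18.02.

n(CaO) = 66.30 mol
n(H2O) = 1360 / 18.02 = 75.47 mol
n/ν for CaO = 66.30/1 = 66.30
n/ν for H2O = 75.47/1 = 75.47
Smallest n/ν is CaO → limiting reagent.
n(Ca(OH)2) = (1/1) × 66.30 = 66.30 mol

66.30 mol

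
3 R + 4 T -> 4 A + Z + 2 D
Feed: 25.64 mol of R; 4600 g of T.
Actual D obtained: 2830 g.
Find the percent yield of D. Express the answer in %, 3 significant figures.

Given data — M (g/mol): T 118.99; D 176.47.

93.8 %

n(R) = 25.64 mol
n(T) = 4600 / 118.99 = 38.66 mol
n/ν for R = 25.64/3 = 8.547
n/ν for T = 38.66/4 = 9.665
Smallest n/ν is R → limiting reagent.
theoretical n(D) = (2/3) × 25.64 = 17.09 mol → 3016 g
% yield = 2830 / 3016 × 100 = 93.83 %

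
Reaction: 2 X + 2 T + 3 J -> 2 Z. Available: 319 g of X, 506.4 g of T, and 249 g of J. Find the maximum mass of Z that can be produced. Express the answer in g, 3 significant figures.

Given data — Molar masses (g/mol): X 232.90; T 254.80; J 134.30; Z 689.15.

852 g

n(X) = 319.0 / 232.90 = 1.370 mol
n(T) = 506.4 / 254.80 = 1.987 mol
n(J) = 249.0 / 134.30 = 1.854 mol
n/ν → X: 0.6850, T: 0.9935, J: 0.6180; J is limiting.
n(Z) = (2/3) × 1.854 = 1.236 mol
mass = 1.236 × 689.15 = 851.8 g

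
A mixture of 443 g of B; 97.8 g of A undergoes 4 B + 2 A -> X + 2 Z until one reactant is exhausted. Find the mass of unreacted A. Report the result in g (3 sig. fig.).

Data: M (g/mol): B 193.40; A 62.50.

n(B) = 443.0 / 193.40 = 2.291 mol
n(A) = 97.80 / 62.50 = 1.565 mol
n/ν → B: 0.5728, A: 0.7825; B is limiting.
A consumed = (2/4) × 2.291 = 1.146 mol
A remaining = 1.565 − 1.146 = 0.4190 mol
mass = 0.4190 × 62.50 = 26.19 g

26.2 g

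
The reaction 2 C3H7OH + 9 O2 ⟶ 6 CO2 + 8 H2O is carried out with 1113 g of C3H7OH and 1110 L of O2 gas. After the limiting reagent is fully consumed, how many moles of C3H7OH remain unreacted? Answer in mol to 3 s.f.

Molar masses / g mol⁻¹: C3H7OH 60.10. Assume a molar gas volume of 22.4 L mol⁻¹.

n(C3H7OH) = 1113 / 60.10 = 18.52 mol
n(O2) = 1110 / 22.4 = 49.55 mol
n/ν for C3H7OH = 18.52/2 = 9.260
n/ν for O2 = 49.55/9 = 5.506
Smallest n/ν is O2 → limiting reagent.
C3H7OH consumed = (2/9) × 49.55 = 11.01 mol
C3H7OH remaining = 18.52 − 11.01 = 7.510 mol

7.51 mol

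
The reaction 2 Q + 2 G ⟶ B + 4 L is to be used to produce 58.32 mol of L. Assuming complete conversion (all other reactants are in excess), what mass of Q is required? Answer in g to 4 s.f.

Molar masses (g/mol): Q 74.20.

n(L) = 58.32 mol
n(Q) = (2/4) × 58.32 = 29.16 mol
mass = 29.16 × 74.20 = 2164 g

2164 g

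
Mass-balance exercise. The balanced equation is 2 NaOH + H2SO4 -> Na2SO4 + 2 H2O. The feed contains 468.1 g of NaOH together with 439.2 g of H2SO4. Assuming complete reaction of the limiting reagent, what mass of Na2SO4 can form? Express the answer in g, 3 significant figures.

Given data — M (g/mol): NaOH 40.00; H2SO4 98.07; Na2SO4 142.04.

n(NaOH) = 468.1 / 40.00 = 11.70 mol
n(H2SO4) = 439.2 / 98.07 = 4.478 mol
n/ν for NaOH = 11.70/2 = 5.850
n/ν for H2SO4 = 4.478/1 = 4.478
Smallest n/ν is H2SO4 → limiting reagent.
n(Na2SO4) = (1/1) × 4.478 = 4.478 mol
mass = 4.478 × 142.04 = 636.1 g

636 g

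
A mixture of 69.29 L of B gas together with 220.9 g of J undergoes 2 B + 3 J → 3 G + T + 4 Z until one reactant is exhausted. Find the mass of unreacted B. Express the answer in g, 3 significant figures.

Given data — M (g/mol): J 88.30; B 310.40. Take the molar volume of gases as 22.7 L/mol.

430 g

n(B) = 69.29 / 22.7 = 3.052 mol
n(J) = 220.9 / 88.30 = 2.502 mol
n/ν for B = 3.052/2 = 1.526
n/ν for J = 2.502/3 = 0.8340
Smallest n/ν is J → limiting reagent.
B consumed = (2/3) × 2.502 = 1.668 mol
B remaining = 3.052 − 1.668 = 1.384 mol
mass = 1.384 × 310.40 = 429.6 g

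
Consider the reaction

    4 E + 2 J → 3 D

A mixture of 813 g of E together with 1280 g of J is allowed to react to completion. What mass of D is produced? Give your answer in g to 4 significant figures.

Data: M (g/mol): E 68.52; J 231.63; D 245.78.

2037 g

n(E) = 813.0 / 68.52 = 11.87 mol
n(J) = 1280 / 231.63 = 5.526 mol
n/ν for E = 11.87/4 = 2.968
n/ν for J = 5.526/2 = 2.763
Smallest n/ν is J → limiting reagent.
n(D) = (3/2) × 5.526 = 8.289 mol
mass = 8.289 × 245.78 = 2037 g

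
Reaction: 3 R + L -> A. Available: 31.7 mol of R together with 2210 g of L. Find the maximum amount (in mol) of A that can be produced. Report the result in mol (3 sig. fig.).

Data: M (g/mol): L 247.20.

8.94 mol

n(R) = 31.70 mol
n(L) = 2210 / 247.20 = 8.940 mol
n/ν for R = 31.70/3 = 10.57
n/ν for L = 8.940/1 = 8.940
Smallest n/ν is L → limiting reagent.
n(A) = (1/1) × 8.940 = 8.940 mol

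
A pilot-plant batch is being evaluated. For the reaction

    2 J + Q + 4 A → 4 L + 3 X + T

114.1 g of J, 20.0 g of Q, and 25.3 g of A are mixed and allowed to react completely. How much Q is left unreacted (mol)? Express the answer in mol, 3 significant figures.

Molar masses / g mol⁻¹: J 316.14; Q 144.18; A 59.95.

n(J) = 114.1 / 316.14 = 0.3609 mol
n(Q) = 20.00 / 144.18 = 0.1387 mol
n(A) = 25.30 / 59.95 = 0.4220 mol
n/ν → J: 0.1805, Q: 0.1387, A: 0.1055; A is limiting.
Q consumed = (1/4) × 0.4220 = 0.1055 mol
Q remaining = 0.1387 − 0.1055 = 0.03320 mol

0.0332 mol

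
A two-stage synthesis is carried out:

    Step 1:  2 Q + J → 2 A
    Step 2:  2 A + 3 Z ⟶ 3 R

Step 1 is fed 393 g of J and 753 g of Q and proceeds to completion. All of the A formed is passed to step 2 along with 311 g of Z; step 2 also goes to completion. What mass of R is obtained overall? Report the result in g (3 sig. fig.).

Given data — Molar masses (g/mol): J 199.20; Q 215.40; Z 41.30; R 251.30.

Step 1:
n(J) = 393.0 / 199.20 = 1.973 mol
n(Q) = 753.0 / 215.40 = 3.496 mol
n/ν for J = 1.973/1 = 1.973
n/ν for Q = 3.496/2 = 1.748
Smallest n/ν is Q → limiting reagent.
n(A) produced = (2/2) × 3.496 = 3.496 mol
Step 2:
n(A) available = 3.496 mol
n(Z) = 311.0 / 41.30 = 7.530 mol
n/ν for A = 3.496/2 = 1.748
n/ν for Z = 7.530/3 = 2.510
Smallest n/ν is A → limiting reagent.
n(R) = (3/2) × 3.496 = 5.244 mol
mass = 5.244 × 251.30 = 1318 g

1320 g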